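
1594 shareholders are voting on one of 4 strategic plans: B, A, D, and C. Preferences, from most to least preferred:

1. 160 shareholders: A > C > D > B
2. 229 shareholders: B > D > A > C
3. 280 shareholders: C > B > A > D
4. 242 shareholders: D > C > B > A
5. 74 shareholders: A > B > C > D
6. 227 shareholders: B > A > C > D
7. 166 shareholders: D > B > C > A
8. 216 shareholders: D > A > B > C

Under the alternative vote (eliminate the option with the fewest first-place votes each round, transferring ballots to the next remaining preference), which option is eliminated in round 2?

Round 1: B 456, A 234, D 624, C 280. Eliminate A.
Round 2: B 530, D 624, C 440. Eliminate C.

C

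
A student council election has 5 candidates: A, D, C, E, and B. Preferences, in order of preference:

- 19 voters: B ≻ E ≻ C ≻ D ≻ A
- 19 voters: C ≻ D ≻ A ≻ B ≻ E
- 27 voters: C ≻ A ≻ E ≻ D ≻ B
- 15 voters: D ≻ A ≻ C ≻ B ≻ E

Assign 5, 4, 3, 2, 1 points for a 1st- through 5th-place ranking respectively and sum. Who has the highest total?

C

A: 19·1 + 19·3 + 27·4 + 15·4 = 244
D: 19·2 + 19·4 + 27·2 + 15·5 = 243
C: 19·3 + 19·5 + 27·5 + 15·3 = 332
E: 19·4 + 19·1 + 27·3 + 15·1 = 191
B: 19·5 + 19·2 + 27·1 + 15·2 = 190
C has the highest Borda score (332).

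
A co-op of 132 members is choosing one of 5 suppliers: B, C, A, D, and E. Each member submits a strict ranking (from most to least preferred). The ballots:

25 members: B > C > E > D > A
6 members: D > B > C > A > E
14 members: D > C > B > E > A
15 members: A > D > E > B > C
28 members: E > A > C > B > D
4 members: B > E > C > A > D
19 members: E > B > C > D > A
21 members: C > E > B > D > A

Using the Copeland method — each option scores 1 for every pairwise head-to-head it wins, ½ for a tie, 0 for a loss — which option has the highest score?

E

B: beats C, A, and D; loses to E → score 3.
C: beats A and D; ties E; loses to B → score 2.5.
A: loses to B, C, D, and E → score 0.
D: beats A; loses to B, C, and E → score 1.
E: beats B, A, and D; ties C → score 3.5.
E has the best pairwise record.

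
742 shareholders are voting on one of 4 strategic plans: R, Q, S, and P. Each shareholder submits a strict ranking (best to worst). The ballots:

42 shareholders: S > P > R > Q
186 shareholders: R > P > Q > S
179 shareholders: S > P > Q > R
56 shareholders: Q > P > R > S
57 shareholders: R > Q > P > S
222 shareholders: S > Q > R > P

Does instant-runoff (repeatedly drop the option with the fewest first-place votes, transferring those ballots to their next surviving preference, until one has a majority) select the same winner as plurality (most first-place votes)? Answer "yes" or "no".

Instant-runoff — R1 R 243, Q 56, S 443, P 0 (S winner). Winner: S.
Plurality — first-place votes: R 243, Q 56, S 443, P 0. Winner: S.
The two methods agree.

yes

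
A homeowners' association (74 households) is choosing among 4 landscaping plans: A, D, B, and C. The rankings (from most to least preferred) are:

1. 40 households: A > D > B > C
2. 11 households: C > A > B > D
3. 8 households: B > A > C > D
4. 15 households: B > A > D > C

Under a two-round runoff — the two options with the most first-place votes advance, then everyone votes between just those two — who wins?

A

Round 1 first-place votes: A 40, D 0, B 23, C 11.
A and B advance.
Runoff: A is preferred to B by 51 voters; B by 23.
A wins the runoff.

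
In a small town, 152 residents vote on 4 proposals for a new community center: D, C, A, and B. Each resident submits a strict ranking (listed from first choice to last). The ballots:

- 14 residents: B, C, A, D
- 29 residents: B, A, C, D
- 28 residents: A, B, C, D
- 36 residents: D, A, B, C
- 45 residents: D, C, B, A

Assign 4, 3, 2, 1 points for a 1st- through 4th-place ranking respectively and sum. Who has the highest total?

D: 14·1 + 29·1 + 28·1 + 36·4 + 45·4 = 395
C: 14·3 + 29·2 + 28·2 + 36·1 + 45·3 = 327
A: 14·2 + 29·3 + 28·4 + 36·3 + 45·1 = 380
B: 14·4 + 29·4 + 28·3 + 36·2 + 45·2 = 418
B has the highest Borda score (418).

B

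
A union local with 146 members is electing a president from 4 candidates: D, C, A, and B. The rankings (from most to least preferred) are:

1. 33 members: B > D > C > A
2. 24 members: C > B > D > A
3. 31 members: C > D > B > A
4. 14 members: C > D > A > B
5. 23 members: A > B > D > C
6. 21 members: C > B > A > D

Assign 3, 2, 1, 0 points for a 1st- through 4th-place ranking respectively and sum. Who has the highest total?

D: 33·2 + 24·1 + 31·2 + 14·2 + 23·1 + 21·0 = 203
C: 33·1 + 24·3 + 31·3 + 14·3 + 23·0 + 21·3 = 303
A: 33·0 + 24·0 + 31·0 + 14·1 + 23·3 + 21·1 = 104
B: 33·3 + 24·2 + 31·1 + 14·0 + 23·2 + 21·2 = 266
C has the highest Borda score (303).

C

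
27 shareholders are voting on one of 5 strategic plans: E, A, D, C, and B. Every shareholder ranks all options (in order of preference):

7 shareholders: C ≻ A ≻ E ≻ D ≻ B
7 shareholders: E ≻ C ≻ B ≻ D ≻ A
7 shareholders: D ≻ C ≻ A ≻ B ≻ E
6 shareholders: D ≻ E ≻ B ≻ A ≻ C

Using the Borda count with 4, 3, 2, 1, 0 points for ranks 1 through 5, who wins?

C

E: 7·2 + 7·4 + 7·0 + 6·3 = 60
A: 7·3 + 7·0 + 7·2 + 6·1 = 41
D: 7·1 + 7·1 + 7·4 + 6·4 = 66
C: 7·4 + 7·3 + 7·3 + 6·0 = 70
B: 7·0 + 7·2 + 7·1 + 6·2 = 33
C has the highest Borda score (70).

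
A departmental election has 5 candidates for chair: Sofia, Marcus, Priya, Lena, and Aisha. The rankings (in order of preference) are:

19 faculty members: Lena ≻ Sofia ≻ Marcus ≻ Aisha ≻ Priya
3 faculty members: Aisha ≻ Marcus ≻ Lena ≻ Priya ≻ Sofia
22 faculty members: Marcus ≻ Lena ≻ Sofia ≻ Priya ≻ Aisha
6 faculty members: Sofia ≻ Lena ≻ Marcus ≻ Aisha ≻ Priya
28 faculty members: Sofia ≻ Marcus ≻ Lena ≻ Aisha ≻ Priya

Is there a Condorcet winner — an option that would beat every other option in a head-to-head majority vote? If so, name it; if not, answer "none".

Checking pairwise contests:
Lena beats Sofia 44–34.
Sofia beats Marcus 53–25.
Sofia beats Priya 75–3.
Marcus beats Lena 53–25.
Sofia beats Aisha 75–3.
Every option loses at least one head-to-head, so there is no Condorcet winner.

none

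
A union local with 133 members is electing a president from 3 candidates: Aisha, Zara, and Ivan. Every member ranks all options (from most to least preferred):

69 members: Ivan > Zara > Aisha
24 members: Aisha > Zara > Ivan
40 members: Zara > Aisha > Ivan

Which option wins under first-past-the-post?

Ivan

First-place votes: Aisha 24, Zara 40, Ivan 69.
Ivan has the most first-place votes.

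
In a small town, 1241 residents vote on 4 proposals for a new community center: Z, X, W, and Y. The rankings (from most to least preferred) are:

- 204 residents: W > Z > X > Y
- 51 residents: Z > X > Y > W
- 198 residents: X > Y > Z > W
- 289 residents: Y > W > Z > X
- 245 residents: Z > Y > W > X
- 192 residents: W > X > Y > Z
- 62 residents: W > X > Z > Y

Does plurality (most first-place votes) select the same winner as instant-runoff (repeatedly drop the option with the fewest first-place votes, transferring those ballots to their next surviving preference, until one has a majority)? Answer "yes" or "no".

Plurality — first-place votes: Z 296, X 198, W 458, Y 289. Winner: W.
Instant-runoff — R1 Z 296, X 198, W 458, Y 289 (X out); R2 Z 296, W 458, Y 487 (Z out); R3 W 458, Y 783 (Y winner). Winner: Y.
The two methods disagree.

no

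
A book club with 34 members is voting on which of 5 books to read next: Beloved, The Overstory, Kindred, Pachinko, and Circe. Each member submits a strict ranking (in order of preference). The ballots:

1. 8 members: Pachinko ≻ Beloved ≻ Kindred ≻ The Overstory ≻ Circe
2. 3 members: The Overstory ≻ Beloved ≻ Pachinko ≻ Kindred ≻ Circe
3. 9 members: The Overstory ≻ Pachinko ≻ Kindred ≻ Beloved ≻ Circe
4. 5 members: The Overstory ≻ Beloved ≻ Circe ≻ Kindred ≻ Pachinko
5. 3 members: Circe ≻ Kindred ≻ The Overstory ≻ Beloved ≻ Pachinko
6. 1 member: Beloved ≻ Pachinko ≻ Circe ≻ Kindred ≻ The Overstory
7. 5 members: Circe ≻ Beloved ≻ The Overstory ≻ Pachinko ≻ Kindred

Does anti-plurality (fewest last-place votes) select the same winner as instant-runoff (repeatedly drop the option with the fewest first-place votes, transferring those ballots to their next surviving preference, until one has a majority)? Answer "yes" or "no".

Anti-plurality — last-place votes: Beloved 0, The Overstory 1, Kindred 5, Pachinko 8, Circe 20. Winner: Beloved.
Instant-runoff — R1 Beloved 1, The Overstory 17, Kindred 0, Pachinko 8, Circe 8 (Kindred out); R2 Beloved 1, The Overstory 17, Pachinko 8, Circe 8 (Beloved out); R3 The Overstory 17, Pachinko 9, Circe 8 (Circe out); R4 The Overstory 25, Pachinko 9 (The Overstory winner). Winner: The Overstory.
The two methods disagree.

no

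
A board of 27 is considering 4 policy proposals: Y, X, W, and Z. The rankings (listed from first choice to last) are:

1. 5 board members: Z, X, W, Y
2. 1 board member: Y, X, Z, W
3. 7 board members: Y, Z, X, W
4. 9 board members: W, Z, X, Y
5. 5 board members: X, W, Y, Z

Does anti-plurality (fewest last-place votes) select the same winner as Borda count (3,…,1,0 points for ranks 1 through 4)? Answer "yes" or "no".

no

Anti-plurality — last-place votes: Y 14, X 0, W 8, Z 5. Winner: X.
Borda — scores: Y 29, X 43, W 42, Z 48. Winner: Z.
The two methods disagree.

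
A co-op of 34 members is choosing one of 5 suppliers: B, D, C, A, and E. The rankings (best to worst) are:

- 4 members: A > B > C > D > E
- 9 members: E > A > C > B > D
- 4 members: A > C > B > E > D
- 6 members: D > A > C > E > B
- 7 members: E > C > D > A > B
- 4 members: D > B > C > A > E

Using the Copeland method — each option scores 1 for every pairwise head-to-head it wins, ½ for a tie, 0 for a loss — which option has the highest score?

B: ties D; loses to C, A, and E → score 0.5.
D: ties B and A; loses to C and E → score 1.
C: beats B, D, and E; loses to A → score 3.
A: beats B, C, and E; ties D → score 3.5.
E: beats B and D; loses to C and A → score 2.
A has the best pairwise record.

A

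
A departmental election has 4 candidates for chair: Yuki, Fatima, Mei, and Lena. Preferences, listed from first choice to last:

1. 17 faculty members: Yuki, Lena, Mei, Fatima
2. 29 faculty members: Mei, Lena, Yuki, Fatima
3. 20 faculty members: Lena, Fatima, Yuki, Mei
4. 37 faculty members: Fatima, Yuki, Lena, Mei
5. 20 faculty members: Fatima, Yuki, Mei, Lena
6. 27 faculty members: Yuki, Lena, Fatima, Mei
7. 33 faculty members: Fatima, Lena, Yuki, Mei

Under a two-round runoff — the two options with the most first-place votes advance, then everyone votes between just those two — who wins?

Round 1 first-place votes: Yuki 44, Fatima 90, Mei 29, Lena 20.
Fatima and Yuki advance.
Runoff: Fatima is preferred to Yuki by 110 voters; Yuki by 73.
Fatima wins the runoff.

Fatima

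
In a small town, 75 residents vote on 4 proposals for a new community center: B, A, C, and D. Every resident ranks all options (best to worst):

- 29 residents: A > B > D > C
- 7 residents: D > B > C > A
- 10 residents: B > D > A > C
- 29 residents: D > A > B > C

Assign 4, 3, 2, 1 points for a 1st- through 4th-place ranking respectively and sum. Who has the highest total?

B: 29·3 + 7·3 + 10·4 + 29·2 = 206
A: 29·4 + 7·1 + 10·2 + 29·3 = 230
C: 29·1 + 7·2 + 10·1 + 29·1 = 82
D: 29·2 + 7·4 + 10·3 + 29·4 = 232
D has the highest Borda score (232).

D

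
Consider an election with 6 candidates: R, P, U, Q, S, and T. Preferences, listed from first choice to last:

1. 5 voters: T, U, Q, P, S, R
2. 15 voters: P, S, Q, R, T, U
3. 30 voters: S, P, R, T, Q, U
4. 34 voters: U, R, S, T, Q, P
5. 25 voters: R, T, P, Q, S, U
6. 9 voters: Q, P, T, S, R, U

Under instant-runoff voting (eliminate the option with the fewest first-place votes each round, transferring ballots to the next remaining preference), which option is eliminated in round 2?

Round 1: R 25, P 15, U 34, Q 9, S 30, T 5. Eliminate T.
Round 2: R 25, P 15, U 39, Q 9, S 30. Eliminate Q.

Q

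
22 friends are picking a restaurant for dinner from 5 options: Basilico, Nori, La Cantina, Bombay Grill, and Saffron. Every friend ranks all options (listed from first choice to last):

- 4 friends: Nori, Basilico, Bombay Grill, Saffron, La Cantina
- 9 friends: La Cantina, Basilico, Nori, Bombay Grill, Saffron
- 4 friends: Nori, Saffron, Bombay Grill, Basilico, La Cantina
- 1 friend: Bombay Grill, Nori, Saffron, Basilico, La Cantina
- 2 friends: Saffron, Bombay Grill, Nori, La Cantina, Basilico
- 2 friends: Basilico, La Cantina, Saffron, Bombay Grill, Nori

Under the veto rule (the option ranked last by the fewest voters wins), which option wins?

Last-place votes: Basilico 2, Nori 2, La Cantina 9, Bombay Grill 0, Saffron 9.
Bombay Grill is ranked last by the fewest voters, so Bombay Grill wins.

Bombay Grill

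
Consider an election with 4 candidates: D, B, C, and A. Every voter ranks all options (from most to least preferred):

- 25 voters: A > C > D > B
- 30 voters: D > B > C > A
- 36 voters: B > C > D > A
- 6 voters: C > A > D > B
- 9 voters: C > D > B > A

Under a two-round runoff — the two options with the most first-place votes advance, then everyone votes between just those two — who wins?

D

Round 1 first-place votes: D 30, B 36, C 15, A 25.
B and D advance.
Runoff: B is preferred to D by 36 voters; D by 70.
D wins the runoff.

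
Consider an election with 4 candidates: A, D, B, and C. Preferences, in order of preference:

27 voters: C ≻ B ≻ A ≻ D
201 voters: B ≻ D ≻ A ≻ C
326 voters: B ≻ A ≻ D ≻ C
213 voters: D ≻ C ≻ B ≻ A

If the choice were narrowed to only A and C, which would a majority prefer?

A

Voters preferring A to C: 527; preferring C to A: 240.
A wins the head-to-head.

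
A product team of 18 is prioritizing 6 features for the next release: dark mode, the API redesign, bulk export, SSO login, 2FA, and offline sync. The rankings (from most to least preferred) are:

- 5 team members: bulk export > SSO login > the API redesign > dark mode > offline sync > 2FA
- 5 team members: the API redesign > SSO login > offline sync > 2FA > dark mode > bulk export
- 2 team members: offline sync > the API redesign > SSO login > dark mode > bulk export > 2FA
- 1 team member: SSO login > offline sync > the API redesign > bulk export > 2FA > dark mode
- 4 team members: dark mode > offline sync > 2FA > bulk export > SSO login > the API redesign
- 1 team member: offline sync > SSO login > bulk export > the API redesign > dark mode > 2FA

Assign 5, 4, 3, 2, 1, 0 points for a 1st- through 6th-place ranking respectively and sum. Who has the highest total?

SSO login

dark mode: 5·2 + 5·1 + 2·2 + 1·0 + 4·5 + 1·1 = 40
the API redesign: 5·3 + 5·5 + 2·4 + 1·3 + 4·0 + 1·2 = 53
bulk export: 5·5 + 5·0 + 2·1 + 1·2 + 4·2 + 1·3 = 40
SSO login: 5·4 + 5·4 + 2·3 + 1·5 + 4·1 + 1·4 = 59
2FA: 5·0 + 5·2 + 2·0 + 1·1 + 4·3 + 1·0 = 23
offline sync: 5·1 + 5·3 + 2·5 + 1·4 + 4·4 + 1·5 = 55
SSO login has the highest Borda score (59).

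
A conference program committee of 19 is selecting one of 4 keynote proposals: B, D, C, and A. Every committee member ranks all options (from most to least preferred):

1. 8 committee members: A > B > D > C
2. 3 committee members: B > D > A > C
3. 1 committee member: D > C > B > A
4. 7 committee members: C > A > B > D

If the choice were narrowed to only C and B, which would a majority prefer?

Voters preferring C to B: 8; preferring B to C: 11.
B wins the head-to-head.

B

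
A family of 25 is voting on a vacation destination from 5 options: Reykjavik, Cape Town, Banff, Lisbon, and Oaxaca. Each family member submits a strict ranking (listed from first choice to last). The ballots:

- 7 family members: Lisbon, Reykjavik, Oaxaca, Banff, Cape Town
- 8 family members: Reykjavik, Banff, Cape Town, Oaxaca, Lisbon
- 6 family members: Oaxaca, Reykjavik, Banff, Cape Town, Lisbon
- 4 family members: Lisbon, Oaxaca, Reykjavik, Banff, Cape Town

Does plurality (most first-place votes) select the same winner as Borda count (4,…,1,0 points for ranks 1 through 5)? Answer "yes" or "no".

no

Plurality — first-place votes: Reykjavik 8, Cape Town 0, Banff 0, Lisbon 11, Oaxaca 6. Winner: Lisbon.
Borda — scores: Reykjavik 79, Cape Town 22, Banff 47, Lisbon 44, Oaxaca 58. Winner: Reykjavik.
The two methods disagree.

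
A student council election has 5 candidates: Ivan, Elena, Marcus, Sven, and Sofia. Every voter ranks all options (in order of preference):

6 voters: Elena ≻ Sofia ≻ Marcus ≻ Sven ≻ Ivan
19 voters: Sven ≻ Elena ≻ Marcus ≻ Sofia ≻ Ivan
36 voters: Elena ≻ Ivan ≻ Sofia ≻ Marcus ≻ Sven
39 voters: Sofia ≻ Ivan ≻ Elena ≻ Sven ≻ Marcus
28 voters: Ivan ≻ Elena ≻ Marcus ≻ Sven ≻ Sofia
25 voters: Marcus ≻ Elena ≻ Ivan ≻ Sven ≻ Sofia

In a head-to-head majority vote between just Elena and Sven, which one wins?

Voters preferring Elena to Sven: 134; preferring Sven to Elena: 19.
Elena wins the head-to-head.

Elena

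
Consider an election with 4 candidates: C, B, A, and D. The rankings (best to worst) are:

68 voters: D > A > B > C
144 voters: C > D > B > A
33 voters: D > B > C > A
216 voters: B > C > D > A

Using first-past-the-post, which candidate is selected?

First-place votes: C 144, B 216, A 0, D 101.
B has the most first-place votes.

B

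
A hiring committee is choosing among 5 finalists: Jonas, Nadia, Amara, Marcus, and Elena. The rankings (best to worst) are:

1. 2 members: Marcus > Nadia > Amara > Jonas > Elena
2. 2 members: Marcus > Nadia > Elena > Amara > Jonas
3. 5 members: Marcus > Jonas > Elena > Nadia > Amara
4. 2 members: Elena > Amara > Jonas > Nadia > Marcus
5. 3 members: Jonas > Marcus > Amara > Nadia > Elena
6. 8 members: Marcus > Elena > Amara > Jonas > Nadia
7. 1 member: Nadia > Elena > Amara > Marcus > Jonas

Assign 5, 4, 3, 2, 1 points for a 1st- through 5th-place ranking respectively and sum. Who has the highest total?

Marcus

Jonas: 2·2 + 2·1 + 5·4 + 2·3 + 3·5 + 8·2 + 1·1 = 64
Nadia: 2·4 + 2·4 + 5·2 + 2·2 + 3·2 + 8·1 + 1·5 = 49
Amara: 2·3 + 2·2 + 5·1 + 2·4 + 3·3 + 8·3 + 1·3 = 59
Marcus: 2·5 + 2·5 + 5·5 + 2·1 + 3·4 + 8·5 + 1·2 = 101
Elena: 2·1 + 2·3 + 5·3 + 2·5 + 3·1 + 8·4 + 1·4 = 72
Marcus has the highest Borda score (101).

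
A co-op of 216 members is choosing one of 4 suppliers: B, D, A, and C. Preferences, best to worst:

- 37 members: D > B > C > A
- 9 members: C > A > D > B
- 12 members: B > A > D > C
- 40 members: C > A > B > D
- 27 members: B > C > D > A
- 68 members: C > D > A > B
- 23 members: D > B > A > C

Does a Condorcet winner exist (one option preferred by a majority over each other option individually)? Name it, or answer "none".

C

C vs B: 117–99 for C.
C vs D: 144–72 for C.
C vs A: 181–35 for C.
C beats every other option head-to-head.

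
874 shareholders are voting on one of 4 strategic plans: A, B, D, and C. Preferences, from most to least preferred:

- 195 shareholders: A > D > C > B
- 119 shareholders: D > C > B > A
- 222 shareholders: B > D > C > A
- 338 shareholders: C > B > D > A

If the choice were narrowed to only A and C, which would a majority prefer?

Voters preferring A to C: 195; preferring C to A: 679.
C wins the head-to-head.

C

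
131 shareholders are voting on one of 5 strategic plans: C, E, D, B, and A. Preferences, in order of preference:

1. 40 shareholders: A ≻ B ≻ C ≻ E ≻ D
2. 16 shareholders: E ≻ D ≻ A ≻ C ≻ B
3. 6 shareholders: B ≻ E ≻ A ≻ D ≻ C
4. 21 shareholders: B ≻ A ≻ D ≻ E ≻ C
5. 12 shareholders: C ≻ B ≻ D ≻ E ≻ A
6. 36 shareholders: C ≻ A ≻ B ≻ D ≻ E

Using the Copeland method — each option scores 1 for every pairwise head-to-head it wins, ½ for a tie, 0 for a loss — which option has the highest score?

C: beats E and D; loses to B and A → score 2.
E: loses to C, D, B, and A → score 0.
D: beats E; loses to C, B, and A → score 1.
B: beats C, E, and D; loses to A → score 3.
A: beats C, E, D, and B → score 4.
A has the best pairwise record.

A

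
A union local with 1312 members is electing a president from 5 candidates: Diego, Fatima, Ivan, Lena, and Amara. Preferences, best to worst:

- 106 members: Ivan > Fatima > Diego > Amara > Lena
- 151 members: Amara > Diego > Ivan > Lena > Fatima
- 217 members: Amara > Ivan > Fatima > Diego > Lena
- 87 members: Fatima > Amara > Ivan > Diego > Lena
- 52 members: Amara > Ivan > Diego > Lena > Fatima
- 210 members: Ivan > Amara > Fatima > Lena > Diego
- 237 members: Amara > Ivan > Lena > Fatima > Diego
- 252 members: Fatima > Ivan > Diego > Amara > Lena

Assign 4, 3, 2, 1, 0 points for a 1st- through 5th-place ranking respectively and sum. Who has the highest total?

Ivan

Diego: 106·2 + 151·3 + 217·1 + 87·1 + 52·2 + 210·0 + 237·0 + 252·2 = 1577
Fatima: 106·3 + 151·0 + 217·2 + 87·4 + 52·0 + 210·2 + 237·1 + 252·4 = 2765
Ivan: 106·4 + 151·2 + 217·3 + 87·2 + 52·3 + 210·4 + 237·3 + 252·3 = 4014
Lena: 106·0 + 151·1 + 217·0 + 87·0 + 52·1 + 210·1 + 237·2 + 252·0 = 887
Amara: 106·1 + 151·4 + 217·4 + 87·3 + 52·4 + 210·3 + 237·4 + 252·1 = 3877
Ivan has the highest Borda score (4014).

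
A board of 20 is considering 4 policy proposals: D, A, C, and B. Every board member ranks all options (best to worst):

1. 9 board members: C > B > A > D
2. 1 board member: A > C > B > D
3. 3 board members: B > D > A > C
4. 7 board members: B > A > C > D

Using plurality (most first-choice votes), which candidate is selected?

B

First-place votes: D 0, A 1, C 9, B 10.
B has the most first-place votes.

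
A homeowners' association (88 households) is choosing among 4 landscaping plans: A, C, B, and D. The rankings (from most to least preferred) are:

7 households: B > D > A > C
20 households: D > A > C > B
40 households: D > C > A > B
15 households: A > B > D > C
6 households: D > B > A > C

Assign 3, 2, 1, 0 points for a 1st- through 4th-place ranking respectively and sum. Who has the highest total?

A: 7·1 + 20·2 + 40·1 + 15·3 + 6·1 = 138
C: 7·0 + 20·1 + 40·2 + 15·0 + 6·0 = 100
B: 7·3 + 20·0 + 40·0 + 15·2 + 6·2 = 63
D: 7·2 + 20·3 + 40·3 + 15·1 + 6·3 = 227
D has the highest Borda score (227).

D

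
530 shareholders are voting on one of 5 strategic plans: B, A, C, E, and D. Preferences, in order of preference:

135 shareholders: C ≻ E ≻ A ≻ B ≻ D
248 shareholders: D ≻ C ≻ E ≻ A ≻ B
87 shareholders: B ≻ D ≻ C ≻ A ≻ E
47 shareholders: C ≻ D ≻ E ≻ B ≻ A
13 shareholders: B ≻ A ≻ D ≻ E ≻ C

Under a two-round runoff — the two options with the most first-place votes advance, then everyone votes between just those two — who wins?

D

Round 1 first-place votes: B 100, A 0, C 182, E 0, D 248.
D and C advance.
Runoff: D is preferred to C by 348 voters; C by 182.
D wins the runoff.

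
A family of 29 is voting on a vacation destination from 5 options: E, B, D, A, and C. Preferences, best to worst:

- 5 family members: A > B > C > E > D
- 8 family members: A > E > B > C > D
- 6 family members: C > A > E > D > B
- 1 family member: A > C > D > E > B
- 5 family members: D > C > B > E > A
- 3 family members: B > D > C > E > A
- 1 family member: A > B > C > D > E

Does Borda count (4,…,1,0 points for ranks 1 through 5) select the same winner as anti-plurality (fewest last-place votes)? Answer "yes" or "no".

no

Borda — scores: E 50, B 56, D 38, A 78, C 68. Winner: A.
Anti-plurality — last-place votes: E 1, B 7, D 13, A 8, C 0. Winner: C.
The two methods disagree.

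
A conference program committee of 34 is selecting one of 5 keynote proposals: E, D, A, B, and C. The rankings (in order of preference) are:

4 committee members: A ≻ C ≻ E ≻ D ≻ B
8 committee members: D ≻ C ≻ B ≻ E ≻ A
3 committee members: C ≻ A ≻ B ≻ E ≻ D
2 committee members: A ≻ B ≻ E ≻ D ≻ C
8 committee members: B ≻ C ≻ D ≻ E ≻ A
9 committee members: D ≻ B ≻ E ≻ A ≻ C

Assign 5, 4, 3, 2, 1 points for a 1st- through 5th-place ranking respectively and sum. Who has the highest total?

E: 4·3 + 8·2 + 3·2 + 2·3 + 8·2 + 9·3 = 83
D: 4·2 + 8·5 + 3·1 + 2·2 + 8·3 + 9·5 = 124
A: 4·5 + 8·1 + 3·4 + 2·5 + 8·1 + 9·2 = 76
B: 4·1 + 8·3 + 3·3 + 2·4 + 8·5 + 9·4 = 121
C: 4·4 + 8·4 + 3·5 + 2·1 + 8·4 + 9·1 = 106
D has the highest Borda score (124).

D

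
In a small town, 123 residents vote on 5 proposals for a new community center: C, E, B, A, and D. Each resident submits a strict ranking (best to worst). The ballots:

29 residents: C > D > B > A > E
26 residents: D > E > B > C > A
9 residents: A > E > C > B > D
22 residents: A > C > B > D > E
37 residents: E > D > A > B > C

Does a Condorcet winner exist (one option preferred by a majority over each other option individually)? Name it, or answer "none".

D vs C: 63–60 for D.
D vs E: 77–46 for D.
D vs B: 92–31 for D.
D vs A: 92–31 for D.
D beats every other option head-to-head.

D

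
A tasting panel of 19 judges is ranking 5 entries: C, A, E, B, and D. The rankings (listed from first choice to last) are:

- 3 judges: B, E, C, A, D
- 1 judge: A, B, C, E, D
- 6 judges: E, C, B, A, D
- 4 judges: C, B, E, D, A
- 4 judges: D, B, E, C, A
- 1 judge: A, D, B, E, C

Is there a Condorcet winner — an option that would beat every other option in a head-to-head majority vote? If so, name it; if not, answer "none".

Checking pairwise contests:
E beats C 14–5.
C beats A 17–2.
B beats E 13–6.
C beats B 10–9.
C beats D 14–5.
Every option loses at least one head-to-head, so there is no Condorcet winner.

none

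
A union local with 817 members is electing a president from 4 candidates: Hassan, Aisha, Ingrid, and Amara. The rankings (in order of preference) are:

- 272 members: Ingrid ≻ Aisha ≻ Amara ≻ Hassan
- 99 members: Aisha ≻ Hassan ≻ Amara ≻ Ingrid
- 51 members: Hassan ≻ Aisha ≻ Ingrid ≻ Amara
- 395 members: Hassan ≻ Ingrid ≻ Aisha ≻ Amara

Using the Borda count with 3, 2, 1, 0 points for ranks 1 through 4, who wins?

Ingrid

Hassan: 272·0 + 99·2 + 51·3 + 395·3 = 1536
Aisha: 272·2 + 99·3 + 51·2 + 395·1 = 1338
Ingrid: 272·3 + 99·0 + 51·1 + 395·2 = 1657
Amara: 272·1 + 99·1 + 51·0 + 395·0 = 371
Ingrid has the highest Borda score (1657).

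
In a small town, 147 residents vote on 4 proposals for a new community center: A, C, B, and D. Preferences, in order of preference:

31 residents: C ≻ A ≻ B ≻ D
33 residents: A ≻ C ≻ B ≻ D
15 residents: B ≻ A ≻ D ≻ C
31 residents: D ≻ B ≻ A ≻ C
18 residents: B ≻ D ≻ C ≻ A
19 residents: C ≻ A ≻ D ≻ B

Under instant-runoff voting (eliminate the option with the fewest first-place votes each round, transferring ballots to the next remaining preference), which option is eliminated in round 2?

A

Round 1: A 33, C 50, B 33, D 31. Eliminate D.
Round 2: A 33, C 50, B 64. Eliminate A.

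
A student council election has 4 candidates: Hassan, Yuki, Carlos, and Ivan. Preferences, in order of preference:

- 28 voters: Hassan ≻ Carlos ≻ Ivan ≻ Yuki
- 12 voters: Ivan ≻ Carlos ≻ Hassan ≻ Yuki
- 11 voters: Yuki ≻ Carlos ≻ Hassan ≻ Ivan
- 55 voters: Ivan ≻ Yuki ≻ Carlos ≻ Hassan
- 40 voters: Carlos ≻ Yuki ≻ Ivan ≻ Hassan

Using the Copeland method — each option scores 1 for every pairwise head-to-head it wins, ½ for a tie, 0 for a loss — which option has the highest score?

Carlos

Hassan: loses to Yuki, Carlos, and Ivan → score 0.
Yuki: beats Hassan; loses to Carlos and Ivan → score 1.
Carlos: beats Hassan, Yuki, and Ivan → score 3.
Ivan: beats Hassan and Yuki; loses to Carlos → score 2.
Carlos has the best pairwise record.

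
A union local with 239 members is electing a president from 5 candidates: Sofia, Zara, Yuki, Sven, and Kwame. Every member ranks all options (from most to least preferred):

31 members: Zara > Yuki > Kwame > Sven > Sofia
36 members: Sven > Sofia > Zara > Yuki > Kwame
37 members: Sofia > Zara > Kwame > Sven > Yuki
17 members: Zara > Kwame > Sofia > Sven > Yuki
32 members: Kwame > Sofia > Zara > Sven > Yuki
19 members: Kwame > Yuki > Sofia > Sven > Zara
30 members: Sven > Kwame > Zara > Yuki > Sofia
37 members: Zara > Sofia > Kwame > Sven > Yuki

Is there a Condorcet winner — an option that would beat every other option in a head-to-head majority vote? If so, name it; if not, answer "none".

none

Checking pairwise contests:
Kwame beats Sofia 129–110.
Sofia beats Zara 124–115.
Sofia beats Yuki 159–80.
Sofia beats Sven 142–97.
Zara beats Kwame 158–81.
Every option loses at least one head-to-head, so there is no Condorcet winner.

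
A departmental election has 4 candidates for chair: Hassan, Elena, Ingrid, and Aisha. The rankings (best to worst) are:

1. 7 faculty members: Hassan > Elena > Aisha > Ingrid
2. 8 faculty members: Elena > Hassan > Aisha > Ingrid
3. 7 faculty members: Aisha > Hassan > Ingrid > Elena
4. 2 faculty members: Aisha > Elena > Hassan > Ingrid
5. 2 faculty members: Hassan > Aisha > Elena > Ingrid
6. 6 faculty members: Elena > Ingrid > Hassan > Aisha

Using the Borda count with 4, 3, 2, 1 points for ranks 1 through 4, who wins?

Hassan

Hassan: 7·4 + 8·3 + 7·3 + 2·2 + 2·4 + 6·2 = 97
Elena: 7·3 + 8·4 + 7·1 + 2·3 + 2·2 + 6·4 = 94
Ingrid: 7·1 + 8·1 + 7·2 + 2·1 + 2·1 + 6·3 = 51
Aisha: 7·2 + 8·2 + 7·4 + 2·4 + 2·3 + 6·1 = 78
Hassan has the highest Borda score (97).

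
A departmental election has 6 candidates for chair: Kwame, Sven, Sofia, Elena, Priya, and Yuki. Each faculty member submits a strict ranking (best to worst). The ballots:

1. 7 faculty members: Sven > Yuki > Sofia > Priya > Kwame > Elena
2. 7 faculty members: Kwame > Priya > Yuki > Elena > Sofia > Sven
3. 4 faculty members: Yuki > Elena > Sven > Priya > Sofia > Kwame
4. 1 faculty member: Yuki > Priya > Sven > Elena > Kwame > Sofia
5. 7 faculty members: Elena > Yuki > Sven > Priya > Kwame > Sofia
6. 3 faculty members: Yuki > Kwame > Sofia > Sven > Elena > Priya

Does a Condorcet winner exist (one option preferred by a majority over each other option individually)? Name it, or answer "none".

Yuki vs Kwame: 22–7 for Yuki.
Yuki vs Sven: 22–7 for Yuki.
Yuki vs Sofia: 29–0 for Yuki.
Yuki vs Elena: 22–7 for Yuki.
Yuki vs Priya: 22–7 for Yuki.
Yuki beats every other option head-to-head.

Yuki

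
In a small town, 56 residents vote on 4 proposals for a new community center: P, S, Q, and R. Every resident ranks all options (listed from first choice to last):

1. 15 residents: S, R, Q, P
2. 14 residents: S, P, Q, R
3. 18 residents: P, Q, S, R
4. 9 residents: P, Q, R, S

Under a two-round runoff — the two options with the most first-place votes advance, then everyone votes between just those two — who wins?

S

Round 1 first-place votes: P 27, S 29, Q 0, R 0.
S and P advance.
Runoff: S is preferred to P by 29 voters; P by 27.
S wins the runoff.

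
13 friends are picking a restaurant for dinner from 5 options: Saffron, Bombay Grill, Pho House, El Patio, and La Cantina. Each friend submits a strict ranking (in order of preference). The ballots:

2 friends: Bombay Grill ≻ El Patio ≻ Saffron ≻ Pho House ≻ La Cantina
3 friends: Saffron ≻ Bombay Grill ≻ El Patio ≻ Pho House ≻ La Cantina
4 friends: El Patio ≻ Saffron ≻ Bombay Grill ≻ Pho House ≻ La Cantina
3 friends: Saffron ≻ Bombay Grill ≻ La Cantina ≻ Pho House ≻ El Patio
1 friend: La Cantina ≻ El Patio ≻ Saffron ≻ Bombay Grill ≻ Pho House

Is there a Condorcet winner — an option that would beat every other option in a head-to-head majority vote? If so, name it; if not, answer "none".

none

Checking pairwise contests:
El Patio beats Saffron 7–6.
Saffron beats Bombay Grill 11–2.
Saffron beats Pho House 13–0.
Bombay Grill beats El Patio 8–5.
Saffron beats La Cantina 12–1.
Every option loses at least one head-to-head, so there is no Condorcet winner.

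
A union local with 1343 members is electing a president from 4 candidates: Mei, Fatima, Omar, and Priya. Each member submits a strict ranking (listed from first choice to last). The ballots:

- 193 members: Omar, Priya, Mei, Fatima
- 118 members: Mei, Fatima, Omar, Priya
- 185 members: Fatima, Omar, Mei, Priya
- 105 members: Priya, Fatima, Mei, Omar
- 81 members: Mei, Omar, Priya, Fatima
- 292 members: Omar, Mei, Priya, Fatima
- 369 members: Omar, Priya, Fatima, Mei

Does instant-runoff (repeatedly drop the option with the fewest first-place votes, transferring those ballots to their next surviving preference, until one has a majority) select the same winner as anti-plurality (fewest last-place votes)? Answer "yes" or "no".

Instant-runoff — R1 Mei 199, Fatima 185, Omar 854, Priya 105 (Omar winner). Winner: Omar.
Anti-plurality — last-place votes: Mei 369, Fatima 566, Omar 105, Priya 303. Winner: Omar.
The two methods agree.

yes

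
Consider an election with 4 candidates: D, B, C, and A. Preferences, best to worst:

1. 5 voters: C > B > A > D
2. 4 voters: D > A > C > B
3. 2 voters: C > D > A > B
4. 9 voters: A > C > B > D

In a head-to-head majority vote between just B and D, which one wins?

Voters preferring B to D: 14; preferring D to B: 6.
B wins the head-to-head.

B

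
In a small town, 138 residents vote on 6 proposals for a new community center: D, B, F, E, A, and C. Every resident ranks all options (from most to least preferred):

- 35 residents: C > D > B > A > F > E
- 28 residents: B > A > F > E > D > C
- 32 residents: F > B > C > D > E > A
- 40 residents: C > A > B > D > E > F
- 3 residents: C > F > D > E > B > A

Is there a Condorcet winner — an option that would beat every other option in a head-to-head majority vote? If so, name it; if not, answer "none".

C vs D: 110–28 for C.
C vs B: 78–60 for C.
C vs F: 78–60 for C.
C vs E: 110–28 for C.
C vs A: 110–28 for C.
C beats every other option head-to-head.

C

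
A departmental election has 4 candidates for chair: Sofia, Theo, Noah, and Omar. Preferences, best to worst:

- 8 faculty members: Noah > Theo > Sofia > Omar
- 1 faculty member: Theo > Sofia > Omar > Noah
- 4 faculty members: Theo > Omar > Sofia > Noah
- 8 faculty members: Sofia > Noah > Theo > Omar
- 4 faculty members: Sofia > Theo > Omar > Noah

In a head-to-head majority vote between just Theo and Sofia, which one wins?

Voters preferring Theo to Sofia: 13; preferring Sofia to Theo: 12.
Theo wins the head-to-head.

Theo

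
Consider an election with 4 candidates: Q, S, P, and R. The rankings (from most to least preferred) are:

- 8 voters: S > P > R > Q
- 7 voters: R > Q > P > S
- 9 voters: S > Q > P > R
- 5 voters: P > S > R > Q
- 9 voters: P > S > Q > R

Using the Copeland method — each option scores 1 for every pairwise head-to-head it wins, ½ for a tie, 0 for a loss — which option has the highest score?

P

Q: loses to S, P, and R → score 0.
S: beats Q and R; loses to P → score 2.
P: beats Q, S, and R → score 3.
R: beats Q; loses to S and P → score 1.
P has the best pairwise record.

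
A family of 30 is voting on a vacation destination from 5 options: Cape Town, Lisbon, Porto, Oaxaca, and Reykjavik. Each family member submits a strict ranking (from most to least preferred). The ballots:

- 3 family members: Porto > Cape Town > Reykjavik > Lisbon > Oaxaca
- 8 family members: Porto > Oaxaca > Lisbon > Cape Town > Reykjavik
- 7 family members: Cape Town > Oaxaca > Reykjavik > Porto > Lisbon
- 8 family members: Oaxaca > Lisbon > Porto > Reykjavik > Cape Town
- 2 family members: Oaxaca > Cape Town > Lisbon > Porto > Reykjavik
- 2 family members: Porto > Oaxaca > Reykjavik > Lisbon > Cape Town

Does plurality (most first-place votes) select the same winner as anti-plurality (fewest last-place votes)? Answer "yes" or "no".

yes

Plurality — first-place votes: Cape Town 7, Lisbon 0, Porto 13, Oaxaca 10, Reykjavik 0. Winner: Porto.
Anti-plurality — last-place votes: Cape Town 10, Lisbon 7, Porto 0, Oaxaca 3, Reykjavik 10. Winner: Porto.
The two methods agree.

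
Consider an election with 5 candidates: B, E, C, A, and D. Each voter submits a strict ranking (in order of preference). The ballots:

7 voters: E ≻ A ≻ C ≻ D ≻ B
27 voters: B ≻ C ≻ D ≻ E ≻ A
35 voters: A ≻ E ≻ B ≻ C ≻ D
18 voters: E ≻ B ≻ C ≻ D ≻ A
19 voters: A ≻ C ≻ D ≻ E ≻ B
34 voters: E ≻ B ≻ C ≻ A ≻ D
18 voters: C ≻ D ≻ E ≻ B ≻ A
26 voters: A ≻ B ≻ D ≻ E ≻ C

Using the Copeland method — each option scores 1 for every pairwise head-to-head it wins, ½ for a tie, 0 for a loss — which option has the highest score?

E

B: beats C, A, and D; loses to E → score 3.
E: beats B, C, A, and D → score 4.
C: beats A and D; loses to B and E → score 2.
A: beats D; loses to B, E, and C → score 1.
D: loses to B, E, C, and A → score 0.
E has the best pairwise record.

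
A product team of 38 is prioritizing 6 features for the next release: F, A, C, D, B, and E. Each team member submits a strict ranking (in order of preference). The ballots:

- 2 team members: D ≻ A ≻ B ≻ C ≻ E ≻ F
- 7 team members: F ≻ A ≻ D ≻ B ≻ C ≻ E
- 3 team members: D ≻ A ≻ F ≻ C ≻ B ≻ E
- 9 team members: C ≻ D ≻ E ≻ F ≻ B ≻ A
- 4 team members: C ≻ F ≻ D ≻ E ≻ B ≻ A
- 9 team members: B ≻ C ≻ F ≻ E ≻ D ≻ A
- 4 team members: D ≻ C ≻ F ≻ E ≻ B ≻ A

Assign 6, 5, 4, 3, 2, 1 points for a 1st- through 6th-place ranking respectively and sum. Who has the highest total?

F: 2·1 + 7·6 + 3·4 + 9·3 + 4·5 + 9·4 + 4·4 = 155
A: 2·5 + 7·5 + 3·5 + 9·1 + 4·1 + 9·1 + 4·1 = 86
C: 2·3 + 7·2 + 3·3 + 9·6 + 4·6 + 9·5 + 4·5 = 172
D: 2·6 + 7·4 + 3·6 + 9·5 + 4·4 + 9·2 + 4·6 = 161
B: 2·4 + 7·3 + 3·2 + 9·2 + 4·2 + 9·6 + 4·2 = 123
E: 2·2 + 7·1 + 3·1 + 9·4 + 4·3 + 9·3 + 4·3 = 101
C has the highest Borda score (172).

C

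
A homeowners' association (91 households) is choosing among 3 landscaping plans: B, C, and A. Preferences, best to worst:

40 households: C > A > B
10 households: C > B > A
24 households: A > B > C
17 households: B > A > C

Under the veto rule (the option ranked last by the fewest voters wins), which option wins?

A

Last-place votes: B 40, C 41, A 10.
A is ranked last by the fewest voters, so A wins.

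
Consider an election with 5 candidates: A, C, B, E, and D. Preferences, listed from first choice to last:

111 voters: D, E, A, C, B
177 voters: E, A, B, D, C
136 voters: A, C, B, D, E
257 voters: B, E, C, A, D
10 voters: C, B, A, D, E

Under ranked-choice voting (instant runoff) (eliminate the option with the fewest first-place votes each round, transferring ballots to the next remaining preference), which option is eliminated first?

C

Round 1: A 136, C 10, B 257, E 177, D 111. Eliminate C.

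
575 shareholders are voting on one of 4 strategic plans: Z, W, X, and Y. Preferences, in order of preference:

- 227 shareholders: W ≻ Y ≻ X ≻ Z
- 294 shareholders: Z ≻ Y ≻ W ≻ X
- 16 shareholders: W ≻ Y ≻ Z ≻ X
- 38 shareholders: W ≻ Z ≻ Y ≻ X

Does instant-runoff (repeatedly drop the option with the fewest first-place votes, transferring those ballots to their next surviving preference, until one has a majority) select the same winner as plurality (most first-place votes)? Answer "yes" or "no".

Instant-runoff — R1 Z 294, W 281, X 0, Y 0 (Z winner). Winner: Z.
Plurality — first-place votes: Z 294, W 281, X 0, Y 0. Winner: Z.
The two methods agree.

yes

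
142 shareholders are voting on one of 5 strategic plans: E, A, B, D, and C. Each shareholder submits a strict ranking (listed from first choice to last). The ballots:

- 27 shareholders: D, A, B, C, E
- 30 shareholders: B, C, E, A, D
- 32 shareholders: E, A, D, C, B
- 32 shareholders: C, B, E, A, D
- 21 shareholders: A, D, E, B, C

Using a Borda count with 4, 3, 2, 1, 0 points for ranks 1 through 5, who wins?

E: 27·0 + 30·2 + 32·4 + 32·2 + 21·2 = 294
A: 27·3 + 30·1 + 32·3 + 32·1 + 21·4 = 323
B: 27·2 + 30·4 + 32·0 + 32·3 + 21·1 = 291
D: 27·4 + 30·0 + 32·2 + 32·0 + 21·3 = 235
C: 27·1 + 30·3 + 32·1 + 32·4 + 21·0 = 277
A has the highest Borda score (323).

A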